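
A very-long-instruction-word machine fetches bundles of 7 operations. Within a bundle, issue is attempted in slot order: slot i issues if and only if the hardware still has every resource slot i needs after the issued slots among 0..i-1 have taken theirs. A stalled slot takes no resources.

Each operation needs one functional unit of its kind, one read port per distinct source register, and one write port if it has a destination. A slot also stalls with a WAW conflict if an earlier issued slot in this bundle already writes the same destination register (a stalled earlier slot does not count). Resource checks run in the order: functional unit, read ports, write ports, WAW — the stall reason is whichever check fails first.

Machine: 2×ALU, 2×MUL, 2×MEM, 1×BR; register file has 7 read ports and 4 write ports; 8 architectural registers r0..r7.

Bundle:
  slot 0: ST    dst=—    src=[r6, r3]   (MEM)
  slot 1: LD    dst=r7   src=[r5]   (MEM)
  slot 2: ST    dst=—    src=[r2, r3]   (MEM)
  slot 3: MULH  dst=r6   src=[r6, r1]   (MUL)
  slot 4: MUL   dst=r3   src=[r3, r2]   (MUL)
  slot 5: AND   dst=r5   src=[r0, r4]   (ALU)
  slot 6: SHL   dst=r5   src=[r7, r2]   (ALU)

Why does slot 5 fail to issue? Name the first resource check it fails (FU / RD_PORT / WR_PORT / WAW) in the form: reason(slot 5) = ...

slot 0 (MEM): ISSUE — free A2,Mu2,Ld1,B1 rp5 wp4
slot 1 (MEM): ISSUE — free A2,Mu2,Ld0,B1 rp4 wp3
slot 2 (MEM): stall FU — free A2,Mu2,Ld0,B1 rp4 wp3
slot 3 (MUL): ISSUE — free A2,Mu1,Ld0,B1 rp2 wp2
slot 4 (MUL): ISSUE — free A2,Mu0,Ld0,B1 rp0 wp1
slot 5 (ALU): stall RD_PORT — free A2,Mu0,Ld0,B1 rp0 wp1
slot 6 (ALU): stall RD_PORT — free A2,Mu0,Ld0,B1 rp0 wp1

reason(slot 5) = RD_PORT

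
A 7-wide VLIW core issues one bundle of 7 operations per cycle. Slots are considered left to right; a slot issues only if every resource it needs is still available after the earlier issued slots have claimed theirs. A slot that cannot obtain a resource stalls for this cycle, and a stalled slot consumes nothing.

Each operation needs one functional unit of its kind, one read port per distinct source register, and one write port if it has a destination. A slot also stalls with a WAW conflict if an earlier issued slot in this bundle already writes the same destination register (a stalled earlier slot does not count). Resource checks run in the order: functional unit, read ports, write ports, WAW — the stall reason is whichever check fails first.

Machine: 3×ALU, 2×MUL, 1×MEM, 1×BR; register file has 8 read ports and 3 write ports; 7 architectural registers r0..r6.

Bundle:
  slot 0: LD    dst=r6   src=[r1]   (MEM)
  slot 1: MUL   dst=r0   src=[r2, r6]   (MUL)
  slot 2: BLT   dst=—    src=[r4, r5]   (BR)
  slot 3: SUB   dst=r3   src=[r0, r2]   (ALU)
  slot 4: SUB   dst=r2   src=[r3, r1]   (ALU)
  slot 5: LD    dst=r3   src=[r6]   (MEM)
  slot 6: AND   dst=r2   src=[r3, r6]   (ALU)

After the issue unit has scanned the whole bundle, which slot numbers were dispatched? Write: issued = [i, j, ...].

  0. MEM→r6 ⇒ go  {3A/2Mu/0Ld/1B | 7r 2w}
  1. MUL→r0 ⇒ go  {3A/1Mu/0Ld/1B | 5r 1w}
  2. BR ⇒ go  {3A/1Mu/0Ld/0B | 3r 1w}
  3. ALU→r3 ⇒ go  {2A/1Mu/0Ld/0B | 1r 0w}
  4. ALU→r2 ⇒ no(RD_PORT)  {2A/1Mu/0Ld/0B | 1r 0w}
  5. MEM→r3 ⇒ no(FU)  {2A/1Mu/0Ld/0B | 1r 0w}
  6. ALU→r2 ⇒ no(RD_PORT)  {2A/1Mu/0Ld/0B | 1r 0w}

issued = [0, 1, 2, 3]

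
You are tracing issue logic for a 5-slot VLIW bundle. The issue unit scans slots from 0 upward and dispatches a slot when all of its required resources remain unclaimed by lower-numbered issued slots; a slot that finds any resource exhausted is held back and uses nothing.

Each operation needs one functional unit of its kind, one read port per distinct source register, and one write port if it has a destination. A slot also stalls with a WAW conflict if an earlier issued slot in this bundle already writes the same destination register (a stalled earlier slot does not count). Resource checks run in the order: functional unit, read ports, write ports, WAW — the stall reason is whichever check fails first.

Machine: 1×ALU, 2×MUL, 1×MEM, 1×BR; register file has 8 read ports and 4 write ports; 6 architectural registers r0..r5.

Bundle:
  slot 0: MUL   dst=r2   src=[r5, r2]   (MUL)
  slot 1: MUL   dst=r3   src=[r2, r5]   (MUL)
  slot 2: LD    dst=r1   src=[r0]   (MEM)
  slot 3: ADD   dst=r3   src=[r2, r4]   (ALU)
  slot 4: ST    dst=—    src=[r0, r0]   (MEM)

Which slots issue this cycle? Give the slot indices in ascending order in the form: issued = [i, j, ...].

issued = [0, 1, 2]

#0 MUL src=r5,r2 dispatched  <A:1 Mu:1 Ld:1 B:1 rd:6 wr:3>
#1 MUL src=r2,r5 dispatched  <A:1 Mu:0 Ld:1 B:1 rd:4 wr:2>
#2 MEM src=r0 dispatched  <A:1 Mu:0 Ld:0 B:1 rd:3 wr:1>
#3 ALU src=r2,r4 held:WAW  <A:1 Mu:0 Ld:0 B:1 rd:3 wr:1>
#4 MEM src=r0,r0 held:FU  <A:1 Mu:0 Ld:0 B:1 rd:3 wr:1>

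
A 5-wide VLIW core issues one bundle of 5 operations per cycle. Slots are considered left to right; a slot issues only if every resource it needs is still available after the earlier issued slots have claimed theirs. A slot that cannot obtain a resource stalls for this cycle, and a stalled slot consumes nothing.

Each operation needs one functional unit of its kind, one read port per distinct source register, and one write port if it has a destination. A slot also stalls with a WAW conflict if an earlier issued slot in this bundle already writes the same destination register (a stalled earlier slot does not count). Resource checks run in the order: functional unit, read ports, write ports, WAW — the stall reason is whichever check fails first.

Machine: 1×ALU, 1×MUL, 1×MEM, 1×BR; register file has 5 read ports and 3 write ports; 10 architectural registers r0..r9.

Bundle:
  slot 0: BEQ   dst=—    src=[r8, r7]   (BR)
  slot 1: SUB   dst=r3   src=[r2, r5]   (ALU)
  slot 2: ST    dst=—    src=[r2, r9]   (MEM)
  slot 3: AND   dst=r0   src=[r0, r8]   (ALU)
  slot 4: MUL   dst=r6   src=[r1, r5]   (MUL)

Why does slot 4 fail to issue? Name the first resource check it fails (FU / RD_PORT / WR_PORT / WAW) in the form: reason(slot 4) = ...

  0. BR ⇒ go  {1A/1Mu/1Ld/0B | 3r 3w}
  1. ALU→r3 ⇒ go  {0A/1Mu/1Ld/0B | 1r 2w}
  2. MEM ⇒ no(RD_PORT)  {0A/1Mu/1Ld/0B | 1r 2w}
  3. ALU→r0 ⇒ no(FU)  {0A/1Mu/1Ld/0B | 1r 2w}
  4. MUL→r6 ⇒ no(RD_PORT)  {0A/1Mu/1Ld/0B | 1r 2w}

reason(slot 4) = RD_PORT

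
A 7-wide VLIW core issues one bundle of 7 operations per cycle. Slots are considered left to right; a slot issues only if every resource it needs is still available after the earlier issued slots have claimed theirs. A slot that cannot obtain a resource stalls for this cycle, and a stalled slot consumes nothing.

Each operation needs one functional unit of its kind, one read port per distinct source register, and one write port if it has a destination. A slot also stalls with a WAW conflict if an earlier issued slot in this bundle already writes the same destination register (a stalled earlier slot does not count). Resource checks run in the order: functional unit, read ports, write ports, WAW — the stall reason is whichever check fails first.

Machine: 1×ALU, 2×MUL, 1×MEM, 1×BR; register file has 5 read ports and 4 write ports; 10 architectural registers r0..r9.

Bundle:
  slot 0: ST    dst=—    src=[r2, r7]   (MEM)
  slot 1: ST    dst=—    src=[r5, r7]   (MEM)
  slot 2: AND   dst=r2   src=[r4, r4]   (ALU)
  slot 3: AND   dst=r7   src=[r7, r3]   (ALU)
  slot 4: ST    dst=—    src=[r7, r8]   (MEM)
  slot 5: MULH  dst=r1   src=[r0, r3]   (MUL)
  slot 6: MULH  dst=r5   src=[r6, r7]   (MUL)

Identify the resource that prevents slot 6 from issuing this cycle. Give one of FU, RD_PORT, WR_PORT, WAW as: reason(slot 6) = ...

slot 0 (MEM): ISSUE — free A1,Mu2,Ld0,B1 rp3 wp4
slot 1 (MEM): stall FU — free A1,Mu2,Ld0,B1 rp3 wp4
slot 2 (ALU): ISSUE — free A0,Mu2,Ld0,B1 rp2 wp3
slot 3 (ALU): stall FU — free A0,Mu2,Ld0,B1 rp2 wp3
slot 4 (MEM): stall FU — free A0,Mu2,Ld0,B1 rp2 wp3
slot 5 (MUL): ISSUE — free A0,Mu1,Ld0,B1 rp0 wp2
slot 6 (MUL): stall RD_PORT — free A0,Mu1,Ld0,B1 rp0 wp2

reason(slot 6) = RD_PORT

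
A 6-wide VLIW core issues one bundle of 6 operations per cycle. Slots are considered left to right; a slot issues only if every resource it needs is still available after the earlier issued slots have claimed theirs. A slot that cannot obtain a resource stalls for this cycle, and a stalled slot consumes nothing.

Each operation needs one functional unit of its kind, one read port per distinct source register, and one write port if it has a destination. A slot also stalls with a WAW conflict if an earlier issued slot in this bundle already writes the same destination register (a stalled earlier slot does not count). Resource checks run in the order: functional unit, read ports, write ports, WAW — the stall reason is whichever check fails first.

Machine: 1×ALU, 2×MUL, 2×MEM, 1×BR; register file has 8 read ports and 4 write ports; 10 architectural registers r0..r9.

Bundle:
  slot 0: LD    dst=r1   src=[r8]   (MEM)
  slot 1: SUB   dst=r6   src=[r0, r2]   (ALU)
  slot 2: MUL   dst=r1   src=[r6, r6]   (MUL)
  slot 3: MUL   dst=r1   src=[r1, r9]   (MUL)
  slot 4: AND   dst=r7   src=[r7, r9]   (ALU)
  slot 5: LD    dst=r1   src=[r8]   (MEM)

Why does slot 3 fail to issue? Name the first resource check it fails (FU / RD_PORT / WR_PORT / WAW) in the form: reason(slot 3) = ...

reason(slot 3) = WAW

[0] MEM needs rd=1 wr=1: ok; after: ALU=1 MUL=2 MEM=1 BR=1, R=7, W=3
[1] ALU needs rd=2 wr=1: ok; after: ALU=0 MUL=2 MEM=1 BR=1, R=5, W=2
[2] MUL needs rd=1 wr=1: WAW; after: ALU=0 MUL=2 MEM=1 BR=1, R=5, W=2
[3] MUL needs rd=2 wr=1: WAW; after: ALU=0 MUL=2 MEM=1 BR=1, R=5, W=2
[4] ALU needs rd=2 wr=1: FU; after: ALU=0 MUL=2 MEM=1 BR=1, R=5, W=2
[5] MEM needs rd=1 wr=1: WAW; after: ALU=0 MUL=2 MEM=1 BR=1, R=5, W=2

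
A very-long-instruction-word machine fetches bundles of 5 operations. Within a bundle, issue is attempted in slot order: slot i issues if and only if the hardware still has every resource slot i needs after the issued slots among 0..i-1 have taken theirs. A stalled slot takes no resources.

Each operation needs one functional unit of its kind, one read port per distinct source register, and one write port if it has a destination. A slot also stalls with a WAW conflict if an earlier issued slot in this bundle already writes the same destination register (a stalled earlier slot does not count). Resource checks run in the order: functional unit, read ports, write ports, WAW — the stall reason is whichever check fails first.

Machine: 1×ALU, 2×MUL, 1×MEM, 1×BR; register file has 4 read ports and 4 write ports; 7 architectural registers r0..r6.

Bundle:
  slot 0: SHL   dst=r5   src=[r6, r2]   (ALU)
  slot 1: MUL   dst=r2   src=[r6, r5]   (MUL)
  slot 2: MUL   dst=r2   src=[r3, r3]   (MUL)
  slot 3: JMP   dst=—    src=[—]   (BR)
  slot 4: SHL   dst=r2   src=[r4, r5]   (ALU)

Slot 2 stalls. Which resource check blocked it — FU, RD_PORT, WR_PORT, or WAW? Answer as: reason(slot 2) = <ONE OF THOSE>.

reason(slot 2) = RD_PORT

slot 0 (ALU): ISSUE — free A0,Mu2,Ld1,B1 rp2 wp3
slot 1 (MUL): ISSUE — free A0,Mu1,Ld1,B1 rp0 wp2
slot 2 (MUL): stall RD_PORT — free A0,Mu1,Ld1,B1 rp0 wp2
slot 3 (BR): ISSUE — free A0,Mu1,Ld1,B0 rp0 wp2
slot 4 (ALU): stall FU — free A0,Mu1,Ld1,B0 rp0 wp2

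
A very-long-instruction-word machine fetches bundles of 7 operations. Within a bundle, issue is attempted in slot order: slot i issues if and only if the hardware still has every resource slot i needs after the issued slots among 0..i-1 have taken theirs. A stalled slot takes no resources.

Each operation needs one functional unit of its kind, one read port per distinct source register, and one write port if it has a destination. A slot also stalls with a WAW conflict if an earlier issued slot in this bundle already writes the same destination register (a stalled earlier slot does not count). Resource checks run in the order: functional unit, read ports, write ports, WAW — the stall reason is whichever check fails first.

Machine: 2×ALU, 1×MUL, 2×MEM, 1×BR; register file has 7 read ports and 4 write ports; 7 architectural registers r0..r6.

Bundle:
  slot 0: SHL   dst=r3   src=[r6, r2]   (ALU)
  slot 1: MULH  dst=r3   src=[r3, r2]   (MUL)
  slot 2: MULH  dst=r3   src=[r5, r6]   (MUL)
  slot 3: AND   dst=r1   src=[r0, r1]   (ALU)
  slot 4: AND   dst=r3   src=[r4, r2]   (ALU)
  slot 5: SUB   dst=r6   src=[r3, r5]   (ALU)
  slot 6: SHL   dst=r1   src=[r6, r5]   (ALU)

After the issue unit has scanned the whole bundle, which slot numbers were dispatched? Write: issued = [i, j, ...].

  0. ALU→r3 ⇒ go  {1A/1Mu/2Ld/1B | 5r 3w}
  1. MUL→r3 ⇒ no(WAW)  {1A/1Mu/2Ld/1B | 5r 3w}
  2. MUL→r3 ⇒ no(WAW)  {1A/1Mu/2Ld/1B | 5r 3w}
  3. ALU→r1 ⇒ go  {0A/1Mu/2Ld/1B | 3r 2w}
  4. ALU→r3 ⇒ no(FU)  {0A/1Mu/2Ld/1B | 3r 2w}
  5. ALU→r6 ⇒ no(FU)  {0A/1Mu/2Ld/1B | 3r 2w}
  6. ALU→r1 ⇒ no(FU)  {0A/1Mu/2Ld/1B | 3r 2w}

issued = [0, 3]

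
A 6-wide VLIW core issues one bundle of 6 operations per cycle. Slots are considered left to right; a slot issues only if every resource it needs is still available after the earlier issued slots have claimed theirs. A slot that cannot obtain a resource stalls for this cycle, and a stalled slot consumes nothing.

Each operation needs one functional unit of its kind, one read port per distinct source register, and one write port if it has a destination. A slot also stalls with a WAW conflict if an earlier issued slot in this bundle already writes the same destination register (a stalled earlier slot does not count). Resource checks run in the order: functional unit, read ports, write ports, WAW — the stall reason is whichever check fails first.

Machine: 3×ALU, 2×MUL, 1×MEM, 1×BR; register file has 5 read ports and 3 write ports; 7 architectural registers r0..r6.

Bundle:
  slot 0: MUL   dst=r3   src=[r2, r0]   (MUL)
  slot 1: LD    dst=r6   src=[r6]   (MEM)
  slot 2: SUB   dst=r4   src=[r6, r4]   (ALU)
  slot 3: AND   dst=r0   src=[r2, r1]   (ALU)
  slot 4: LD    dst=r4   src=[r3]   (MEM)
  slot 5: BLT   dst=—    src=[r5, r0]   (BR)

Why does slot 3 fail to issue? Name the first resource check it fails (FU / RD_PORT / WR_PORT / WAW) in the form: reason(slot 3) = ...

#0 MUL src=r2,r0 dispatched  <A:3 Mu:1 Ld:1 B:1 rd:3 wr:2>
#1 MEM src=r6 dispatched  <A:3 Mu:1 Ld:0 B:1 rd:2 wr:1>
#2 ALU src=r6,r4 dispatched  <A:2 Mu:1 Ld:0 B:1 rd:0 wr:0>
#3 ALU src=r2,r1 held:RD_PORT  <A:2 Mu:1 Ld:0 B:1 rd:0 wr:0>
#4 MEM src=r3 held:FU  <A:2 Mu:1 Ld:0 B:1 rd:0 wr:0>
#5 BR src=r5,r0 held:RD_PORT  <A:2 Mu:1 Ld:0 B:1 rd:0 wr:0>

reason(slot 3) = RD_PORT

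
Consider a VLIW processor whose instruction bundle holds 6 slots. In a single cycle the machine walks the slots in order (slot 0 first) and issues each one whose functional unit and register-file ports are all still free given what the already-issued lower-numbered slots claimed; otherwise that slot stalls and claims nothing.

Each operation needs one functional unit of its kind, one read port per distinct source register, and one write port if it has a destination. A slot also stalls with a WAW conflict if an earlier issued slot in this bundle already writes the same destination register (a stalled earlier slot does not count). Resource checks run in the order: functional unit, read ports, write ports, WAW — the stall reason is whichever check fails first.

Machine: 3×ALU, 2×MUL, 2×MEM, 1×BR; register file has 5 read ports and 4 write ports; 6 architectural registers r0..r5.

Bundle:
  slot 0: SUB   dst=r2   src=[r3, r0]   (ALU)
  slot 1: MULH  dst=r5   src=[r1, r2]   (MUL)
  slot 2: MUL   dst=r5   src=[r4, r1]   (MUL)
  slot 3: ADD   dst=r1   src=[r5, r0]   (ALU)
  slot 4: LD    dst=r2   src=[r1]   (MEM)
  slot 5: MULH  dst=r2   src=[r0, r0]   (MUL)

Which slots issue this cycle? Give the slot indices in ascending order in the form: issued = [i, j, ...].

(0) want 1×ALU +2rd +1wr — yes → AL2|MU2|ME2|BR1|rd3|wr3
(1) want 1×MUL +2rd +1wr — yes → AL2|MU1|ME2|BR1|rd1|wr2
(2) want 1×MUL +2rd +1wr — RD_PORT → AL2|MU1|ME2|BR1|rd1|wr2
(3) want 1×ALU +2rd +1wr — RD_PORT → AL2|MU1|ME2|BR1|rd1|wr2
(4) want 1×MEM +1rd +1wr — WAW → AL2|MU1|ME2|BR1|rd1|wr2
(5) want 1×MUL +1rd +1wr — WAW → AL2|MU1|ME2|BR1|rd1|wr2

issued = [0, 1]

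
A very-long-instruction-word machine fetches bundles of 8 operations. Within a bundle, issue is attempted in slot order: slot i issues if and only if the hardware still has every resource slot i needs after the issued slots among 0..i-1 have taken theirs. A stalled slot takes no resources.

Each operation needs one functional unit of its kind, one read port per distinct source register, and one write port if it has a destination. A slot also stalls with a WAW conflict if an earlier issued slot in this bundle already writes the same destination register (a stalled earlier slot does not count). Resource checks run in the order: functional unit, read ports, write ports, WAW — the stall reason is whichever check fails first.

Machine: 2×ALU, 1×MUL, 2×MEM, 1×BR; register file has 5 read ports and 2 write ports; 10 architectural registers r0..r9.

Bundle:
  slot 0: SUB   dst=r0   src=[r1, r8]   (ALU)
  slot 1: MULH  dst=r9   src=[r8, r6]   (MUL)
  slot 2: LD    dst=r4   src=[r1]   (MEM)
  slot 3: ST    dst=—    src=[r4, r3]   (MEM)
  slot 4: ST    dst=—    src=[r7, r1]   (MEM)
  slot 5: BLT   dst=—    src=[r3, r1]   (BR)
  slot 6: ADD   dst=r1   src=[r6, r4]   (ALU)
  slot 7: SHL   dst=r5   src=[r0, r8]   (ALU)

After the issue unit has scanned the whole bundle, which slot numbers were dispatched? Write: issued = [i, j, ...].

  0. ALU→r0 ⇒ go  {1A/1Mu/2Ld/1B | 3r 1w}
  1. MUL→r9 ⇒ go  {1A/0Mu/2Ld/1B | 1r 0w}
  2. MEM→r4 ⇒ no(WR_PORT)  {1A/0Mu/2Ld/1B | 1r 0w}
  3. MEM ⇒ no(RD_PORT)  {1A/0Mu/2Ld/1B | 1r 0w}
  4. MEM ⇒ no(RD_PORT)  {1A/0Mu/2Ld/1B | 1r 0w}
  5. BR ⇒ no(RD_PORT)  {1A/0Mu/2Ld/1B | 1r 0w}
  6. ALU→r1 ⇒ no(RD_PORT)  {1A/0Mu/2Ld/1B | 1r 0w}
  7. ALU→r5 ⇒ no(RD_PORT)  {1A/0Mu/2Ld/1B | 1r 0w}

issued = [0, 1]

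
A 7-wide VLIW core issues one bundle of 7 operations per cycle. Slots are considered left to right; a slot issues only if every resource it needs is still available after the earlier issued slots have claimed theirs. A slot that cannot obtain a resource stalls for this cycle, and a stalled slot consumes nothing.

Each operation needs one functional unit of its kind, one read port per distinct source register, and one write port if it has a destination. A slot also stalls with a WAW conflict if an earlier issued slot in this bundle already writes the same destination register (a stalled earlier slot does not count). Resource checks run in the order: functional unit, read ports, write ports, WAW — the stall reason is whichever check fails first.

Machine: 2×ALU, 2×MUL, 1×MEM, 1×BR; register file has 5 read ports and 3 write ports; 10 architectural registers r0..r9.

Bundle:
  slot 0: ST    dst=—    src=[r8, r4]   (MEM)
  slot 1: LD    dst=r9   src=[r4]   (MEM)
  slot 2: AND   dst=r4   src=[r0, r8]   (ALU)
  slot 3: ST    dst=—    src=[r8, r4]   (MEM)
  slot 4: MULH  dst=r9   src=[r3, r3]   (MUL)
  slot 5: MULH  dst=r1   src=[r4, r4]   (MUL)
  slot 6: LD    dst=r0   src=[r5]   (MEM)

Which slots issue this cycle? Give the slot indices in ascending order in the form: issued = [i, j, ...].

(0) want 1×MEM +2rd +0wr — yes → AL2|MU2|ME0|BR1|rd3|wr3
(1) want 1×MEM +1rd +1wr — FU → AL2|MU2|ME0|BR1|rd3|wr3
(2) want 1×ALU +2rd +1wr — yes → AL1|MU2|ME0|BR1|rd1|wr2
(3) want 1×MEM +2rd +0wr — FU → AL1|MU2|ME0|BR1|rd1|wr2
(4) want 1×MUL +1rd +1wr — yes → AL1|MU1|ME0|BR1|rd0|wr1
(5) want 1×MUL +1rd +1wr — RD_PORT → AL1|MU1|ME0|BR1|rd0|wr1
(6) want 1×MEM +1rd +1wr — FU → AL1|MU1|ME0|BR1|rd0|wr1

issued = [0, 2, 4]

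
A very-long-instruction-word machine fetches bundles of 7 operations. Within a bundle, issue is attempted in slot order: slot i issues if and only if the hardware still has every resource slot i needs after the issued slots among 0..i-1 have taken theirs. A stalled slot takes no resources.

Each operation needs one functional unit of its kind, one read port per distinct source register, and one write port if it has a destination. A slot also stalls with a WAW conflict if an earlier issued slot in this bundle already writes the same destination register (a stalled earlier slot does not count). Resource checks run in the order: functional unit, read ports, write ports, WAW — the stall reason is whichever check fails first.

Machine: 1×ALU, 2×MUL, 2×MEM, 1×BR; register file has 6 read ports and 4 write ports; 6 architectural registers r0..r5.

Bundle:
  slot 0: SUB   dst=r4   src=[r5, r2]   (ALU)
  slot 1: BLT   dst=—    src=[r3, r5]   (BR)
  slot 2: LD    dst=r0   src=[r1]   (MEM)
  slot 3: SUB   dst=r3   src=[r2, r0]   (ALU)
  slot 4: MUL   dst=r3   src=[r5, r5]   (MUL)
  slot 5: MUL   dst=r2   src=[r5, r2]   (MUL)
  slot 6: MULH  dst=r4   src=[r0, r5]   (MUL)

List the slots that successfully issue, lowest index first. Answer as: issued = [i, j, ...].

(0) want 1×ALU +2rd +1wr — yes → AL0|MU2|ME2|BR1|rd4|wr3
(1) want 1×BR +2rd +0wr — yes → AL0|MU2|ME2|BR0|rd2|wr3
(2) want 1×MEM +1rd +1wr — yes → AL0|MU2|ME1|BR0|rd1|wr2
(3) want 1×ALU +2rd +1wr — FU → AL0|MU2|ME1|BR0|rd1|wr2
(4) want 1×MUL +1rd +1wr — yes → AL0|MU1|ME1|BR0|rd0|wr1
(5) want 1×MUL +2rd +1wr — RD_PORT → AL0|MU1|ME1|BR0|rd0|wr1
(6) want 1×MUL +2rd +1wr — RD_PORT → AL0|MU1|ME1|BR0|rd0|wr1

issued = [0, 1, 2, 4]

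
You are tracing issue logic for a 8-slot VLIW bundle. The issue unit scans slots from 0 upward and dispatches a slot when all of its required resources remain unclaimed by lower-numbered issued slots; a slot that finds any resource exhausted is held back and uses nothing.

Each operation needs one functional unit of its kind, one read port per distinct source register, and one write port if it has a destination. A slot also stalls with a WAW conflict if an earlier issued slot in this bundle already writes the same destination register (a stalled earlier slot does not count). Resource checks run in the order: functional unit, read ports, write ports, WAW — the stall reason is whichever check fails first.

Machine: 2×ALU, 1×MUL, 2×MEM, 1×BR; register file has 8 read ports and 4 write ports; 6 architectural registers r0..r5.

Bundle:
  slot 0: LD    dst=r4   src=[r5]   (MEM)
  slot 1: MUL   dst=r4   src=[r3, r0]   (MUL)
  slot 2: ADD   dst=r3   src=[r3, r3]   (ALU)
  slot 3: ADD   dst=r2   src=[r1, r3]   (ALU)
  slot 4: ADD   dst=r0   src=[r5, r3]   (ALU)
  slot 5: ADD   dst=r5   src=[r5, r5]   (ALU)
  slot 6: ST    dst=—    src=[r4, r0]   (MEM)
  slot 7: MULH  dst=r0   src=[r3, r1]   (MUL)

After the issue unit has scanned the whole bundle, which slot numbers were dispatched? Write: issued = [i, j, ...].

issued = [0, 2, 3, 6, 7]

slot 0 (MEM): ISSUE — free A2,Mu1,Ld1,B1 rp7 wp3
slot 1 (MUL): stall WAW — free A2,Mu1,Ld1,B1 rp7 wp3
slot 2 (ALU): ISSUE — free A1,Mu1,Ld1,B1 rp6 wp2
slot 3 (ALU): ISSUE — free A0,Mu1,Ld1,B1 rp4 wp1
slot 4 (ALU): stall FU — free A0,Mu1,Ld1,B1 rp4 wp1
slot 5 (ALU): stall FU — free A0,Mu1,Ld1,B1 rp4 wp1
slot 6 (MEM): ISSUE — free A0,Mu1,Ld0,B1 rp2 wp1
slot 7 (MUL): ISSUE — free A0,Mu0,Ld0,B1 rp0 wp0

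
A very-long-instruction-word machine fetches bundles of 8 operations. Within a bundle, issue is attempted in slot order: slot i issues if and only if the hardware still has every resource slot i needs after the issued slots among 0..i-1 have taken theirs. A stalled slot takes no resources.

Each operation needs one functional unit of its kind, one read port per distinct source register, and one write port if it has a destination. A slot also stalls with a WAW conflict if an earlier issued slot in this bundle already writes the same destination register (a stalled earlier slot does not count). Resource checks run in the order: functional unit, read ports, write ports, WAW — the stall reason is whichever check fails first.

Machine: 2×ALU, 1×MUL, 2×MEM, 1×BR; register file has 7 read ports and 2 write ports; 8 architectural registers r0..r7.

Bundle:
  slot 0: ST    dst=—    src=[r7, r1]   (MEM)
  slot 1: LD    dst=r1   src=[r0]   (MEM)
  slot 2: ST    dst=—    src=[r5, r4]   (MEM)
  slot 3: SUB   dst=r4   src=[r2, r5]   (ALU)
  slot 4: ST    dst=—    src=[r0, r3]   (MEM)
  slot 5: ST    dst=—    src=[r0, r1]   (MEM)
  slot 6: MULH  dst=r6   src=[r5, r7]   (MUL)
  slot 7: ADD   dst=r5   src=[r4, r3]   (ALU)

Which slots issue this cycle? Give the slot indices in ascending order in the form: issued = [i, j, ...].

#0 MEM src=r7,r1 dispatched  <A:2 Mu:1 Ld:1 B:1 rd:5 wr:2>
#1 MEM src=r0 dispatched  <A:2 Mu:1 Ld:0 B:1 rd:4 wr:1>
#2 MEM src=r5,r4 held:FU  <A:2 Mu:1 Ld:0 B:1 rd:4 wr:1>
#3 ALU src=r2,r5 dispatched  <A:1 Mu:1 Ld:0 B:1 rd:2 wr:0>
#4 MEM src=r0,r3 held:FU  <A:1 Mu:1 Ld:0 B:1 rd:2 wr:0>
#5 MEM src=r0,r1 held:FU  <A:1 Mu:1 Ld:0 B:1 rd:2 wr:0>
#6 MUL src=r5,r7 held:WR_PORT  <A:1 Mu:1 Ld:0 B:1 rd:2 wr:0>
#7 ALU src=r4,r3 held:WR_PORT  <A:1 Mu:1 Ld:0 B:1 rd:2 wr:0>

issued = [0, 1, 3]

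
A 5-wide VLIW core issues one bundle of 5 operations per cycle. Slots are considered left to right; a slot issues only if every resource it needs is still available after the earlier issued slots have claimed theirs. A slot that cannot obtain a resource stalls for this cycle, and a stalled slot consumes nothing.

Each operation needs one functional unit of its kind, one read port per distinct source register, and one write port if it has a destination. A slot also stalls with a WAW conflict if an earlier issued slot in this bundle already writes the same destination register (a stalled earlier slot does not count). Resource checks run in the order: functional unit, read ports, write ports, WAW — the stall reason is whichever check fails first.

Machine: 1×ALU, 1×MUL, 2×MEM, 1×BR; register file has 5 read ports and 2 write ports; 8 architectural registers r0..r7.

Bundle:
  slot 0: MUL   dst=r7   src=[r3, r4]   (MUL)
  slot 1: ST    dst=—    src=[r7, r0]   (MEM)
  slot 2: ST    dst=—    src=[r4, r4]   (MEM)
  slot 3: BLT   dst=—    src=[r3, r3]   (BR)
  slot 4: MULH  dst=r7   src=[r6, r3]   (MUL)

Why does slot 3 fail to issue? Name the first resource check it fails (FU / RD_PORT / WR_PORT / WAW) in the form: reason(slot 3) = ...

[0] MUL needs rd=2 wr=1: ok; after: ALU=1 MUL=0 MEM=2 BR=1, R=3, W=1
[1] MEM needs rd=2 wr=0: ok; after: ALU=1 MUL=0 MEM=1 BR=1, R=1, W=1
[2] MEM needs rd=1 wr=0: ok; after: ALU=1 MUL=0 MEM=0 BR=1, R=0, W=1
[3] BR needs rd=1 wr=0: RD_PORT; after: ALU=1 MUL=0 MEM=0 BR=1, R=0, W=1
[4] MUL needs rd=2 wr=1: FU; after: ALU=1 MUL=0 MEM=0 BR=1, R=0, W=1

reason(slot 3) = RD_PORT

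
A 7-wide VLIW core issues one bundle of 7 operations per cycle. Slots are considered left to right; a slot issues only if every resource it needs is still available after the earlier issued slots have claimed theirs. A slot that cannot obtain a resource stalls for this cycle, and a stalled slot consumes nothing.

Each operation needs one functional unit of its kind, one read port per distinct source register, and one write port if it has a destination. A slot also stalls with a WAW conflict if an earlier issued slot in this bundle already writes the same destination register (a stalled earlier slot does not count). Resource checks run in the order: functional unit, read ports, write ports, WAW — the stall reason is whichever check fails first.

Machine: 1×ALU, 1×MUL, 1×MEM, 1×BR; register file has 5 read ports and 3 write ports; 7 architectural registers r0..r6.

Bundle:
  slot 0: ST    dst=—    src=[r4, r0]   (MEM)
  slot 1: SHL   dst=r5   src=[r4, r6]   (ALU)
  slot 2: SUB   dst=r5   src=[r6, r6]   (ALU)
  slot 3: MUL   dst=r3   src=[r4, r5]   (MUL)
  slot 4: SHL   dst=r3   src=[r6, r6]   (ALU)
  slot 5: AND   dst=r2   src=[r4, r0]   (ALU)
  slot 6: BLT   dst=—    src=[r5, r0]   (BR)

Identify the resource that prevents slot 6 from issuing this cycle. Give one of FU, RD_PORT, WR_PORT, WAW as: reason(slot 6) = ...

#0 MEM src=r4,r0 dispatched  <A:1 Mu:1 Ld:0 B:1 rd:3 wr:3>
#1 ALU src=r4,r6 dispatched  <A:0 Mu:1 Ld:0 B:1 rd:1 wr:2>
#2 ALU src=r6,r6 held:FU  <A:0 Mu:1 Ld:0 B:1 rd:1 wr:2>
#3 MUL src=r4,r5 held:RD_PORT  <A:0 Mu:1 Ld:0 B:1 rd:1 wr:2>
#4 ALU src=r6,r6 held:FU  <A:0 Mu:1 Ld:0 B:1 rd:1 wr:2>
#5 ALU src=r4,r0 held:FU  <A:0 Mu:1 Ld:0 B:1 rd:1 wr:2>
#6 BR src=r5,r0 held:RD_PORT  <A:0 Mu:1 Ld:0 B:1 rd:1 wr:2>

reason(slot 6) = RD_PORT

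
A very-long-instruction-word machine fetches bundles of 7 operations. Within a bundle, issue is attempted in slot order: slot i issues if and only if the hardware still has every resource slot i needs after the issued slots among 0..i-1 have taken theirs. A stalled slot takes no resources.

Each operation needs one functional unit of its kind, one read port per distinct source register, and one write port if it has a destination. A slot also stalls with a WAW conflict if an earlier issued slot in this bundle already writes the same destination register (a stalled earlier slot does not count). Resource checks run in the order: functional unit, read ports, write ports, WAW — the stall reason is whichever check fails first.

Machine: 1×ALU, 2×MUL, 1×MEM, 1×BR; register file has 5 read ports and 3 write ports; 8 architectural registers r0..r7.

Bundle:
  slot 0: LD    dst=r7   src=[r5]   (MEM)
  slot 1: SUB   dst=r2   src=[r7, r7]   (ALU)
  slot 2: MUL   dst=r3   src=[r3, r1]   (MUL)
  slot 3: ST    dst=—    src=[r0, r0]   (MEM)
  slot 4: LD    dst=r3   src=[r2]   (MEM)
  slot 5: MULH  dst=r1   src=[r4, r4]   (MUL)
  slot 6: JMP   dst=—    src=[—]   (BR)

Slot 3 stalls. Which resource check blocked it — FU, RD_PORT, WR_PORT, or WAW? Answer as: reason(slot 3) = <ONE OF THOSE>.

reason(slot 3) = FU

(0) want 1×MEM +1rd +1wr — yes → AL1|MU2|ME0|BR1|rd4|wr2
(1) want 1×ALU +1rd +1wr — yes → AL0|MU2|ME0|BR1|rd3|wr1
(2) want 1×MUL +2rd +1wr — yes → AL0|MU1|ME0|BR1|rd1|wr0
(3) want 1×MEM +1rd +0wr — FU → AL0|MU1|ME0|BR1|rd1|wr0
(4) want 1×MEM +1rd +1wr — FU → AL0|MU1|ME0|BR1|rd1|wr0
(5) want 1×MUL +1rd +1wr — WR_PORT → AL0|MU1|ME0|BR1|rd1|wr0
(6) want 1×BR +0rd +0wr — yes → AL0|MU1|ME0|BR0|rd1|wr0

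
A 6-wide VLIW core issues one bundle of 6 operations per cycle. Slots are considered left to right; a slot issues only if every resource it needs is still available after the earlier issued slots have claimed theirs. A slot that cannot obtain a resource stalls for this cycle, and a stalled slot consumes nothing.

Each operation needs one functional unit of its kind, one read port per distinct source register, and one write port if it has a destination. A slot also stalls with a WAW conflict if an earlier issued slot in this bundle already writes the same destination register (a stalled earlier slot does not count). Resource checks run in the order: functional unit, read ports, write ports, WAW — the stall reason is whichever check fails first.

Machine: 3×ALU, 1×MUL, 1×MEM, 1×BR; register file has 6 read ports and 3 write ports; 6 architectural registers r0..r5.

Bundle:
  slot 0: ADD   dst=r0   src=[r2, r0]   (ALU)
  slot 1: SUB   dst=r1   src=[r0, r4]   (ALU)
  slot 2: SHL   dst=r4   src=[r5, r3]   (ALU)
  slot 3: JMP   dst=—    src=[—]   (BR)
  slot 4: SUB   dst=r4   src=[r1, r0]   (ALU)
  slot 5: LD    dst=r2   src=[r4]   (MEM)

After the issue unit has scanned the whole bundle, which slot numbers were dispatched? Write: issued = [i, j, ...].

(0) want 1×ALU +2rd +1wr — yes → AL2|MU1|ME1|BR1|rd4|wr2
(1) want 1×ALU +2rd +1wr — yes → AL1|MU1|ME1|BR1|rd2|wr1
(2) want 1×ALU +2rd +1wr — yes → AL0|MU1|ME1|BR1|rd0|wr0
(3) want 1×BR +0rd +0wr — yes → AL0|MU1|ME1|BR0|rd0|wr0
(4) want 1×ALU +2rd +1wr — FU → AL0|MU1|ME1|BR0|rd0|wr0
(5) want 1×MEM +1rd +1wr — RD_PORT → AL0|MU1|ME1|BR0|rd0|wr0

issued = [0, 1, 2, 3]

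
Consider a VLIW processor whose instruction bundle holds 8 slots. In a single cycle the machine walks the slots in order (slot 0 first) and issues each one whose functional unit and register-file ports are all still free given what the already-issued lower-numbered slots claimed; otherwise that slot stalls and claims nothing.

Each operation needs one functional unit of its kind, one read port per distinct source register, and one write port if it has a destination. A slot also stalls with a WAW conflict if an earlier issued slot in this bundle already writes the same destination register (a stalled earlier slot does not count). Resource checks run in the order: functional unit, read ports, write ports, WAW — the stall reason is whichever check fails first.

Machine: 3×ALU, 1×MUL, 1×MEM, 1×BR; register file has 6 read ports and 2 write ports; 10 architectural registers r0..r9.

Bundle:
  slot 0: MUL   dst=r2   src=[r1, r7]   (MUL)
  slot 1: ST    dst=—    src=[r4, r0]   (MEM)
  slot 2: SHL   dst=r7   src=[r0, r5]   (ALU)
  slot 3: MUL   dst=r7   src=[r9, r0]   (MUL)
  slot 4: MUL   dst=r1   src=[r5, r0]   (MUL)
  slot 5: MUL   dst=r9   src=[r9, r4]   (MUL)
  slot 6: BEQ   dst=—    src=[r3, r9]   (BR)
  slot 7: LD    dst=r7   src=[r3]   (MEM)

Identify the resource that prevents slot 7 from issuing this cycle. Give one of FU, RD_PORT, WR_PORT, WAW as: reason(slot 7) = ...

reason(slot 7) = FU

slot 0 (MUL): ISSUE — free A3,Mu0,Ld1,B1 rp4 wp1
slot 1 (MEM): ISSUE — free A3,Mu0,Ld0,B1 rp2 wp1
slot 2 (ALU): ISSUE — free A2,Mu0,Ld0,B1 rp0 wp0
slot 3 (MUL): stall FU — free A2,Mu0,Ld0,B1 rp0 wp0
slot 4 (MUL): stall FU — free A2,Mu0,Ld0,B1 rp0 wp0
slot 5 (MUL): stall FU — free A2,Mu0,Ld0,B1 rp0 wp0
slot 6 (BR): stall RD_PORT — free A2,Mu0,Ld0,B1 rp0 wp0
slot 7 (MEM): stall FU — free A2,Mu0,Ld0,B1 rp0 wp0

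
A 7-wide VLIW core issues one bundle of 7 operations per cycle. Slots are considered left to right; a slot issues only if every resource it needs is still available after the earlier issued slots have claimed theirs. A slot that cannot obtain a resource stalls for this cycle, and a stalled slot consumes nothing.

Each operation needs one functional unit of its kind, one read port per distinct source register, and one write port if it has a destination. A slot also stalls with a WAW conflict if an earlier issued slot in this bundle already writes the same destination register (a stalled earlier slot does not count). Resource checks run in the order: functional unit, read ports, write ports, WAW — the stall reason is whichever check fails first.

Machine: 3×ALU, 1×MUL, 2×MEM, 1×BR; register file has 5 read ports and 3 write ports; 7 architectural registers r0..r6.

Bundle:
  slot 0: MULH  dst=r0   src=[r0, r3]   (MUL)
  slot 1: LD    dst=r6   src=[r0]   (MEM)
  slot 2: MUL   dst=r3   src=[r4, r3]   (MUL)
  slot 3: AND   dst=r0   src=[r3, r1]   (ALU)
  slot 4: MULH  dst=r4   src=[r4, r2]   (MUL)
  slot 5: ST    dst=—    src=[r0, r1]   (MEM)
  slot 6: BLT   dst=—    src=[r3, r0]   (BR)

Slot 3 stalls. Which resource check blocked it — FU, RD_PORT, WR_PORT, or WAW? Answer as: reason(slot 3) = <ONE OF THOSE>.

reason(slot 3) = WAW

#0 MUL src=r0,r3 dispatched  <A:3 Mu:0 Ld:2 B:1 rd:3 wr:2>
#1 MEM src=r0 dispatched  <A:3 Mu:0 Ld:1 B:1 rd:2 wr:1>
#2 MUL src=r4,r3 held:FU  <A:3 Mu:0 Ld:1 B:1 rd:2 wr:1>
#3 ALU src=r3,r1 held:WAW  <A:3 Mu:0 Ld:1 B:1 rd:2 wr:1>
#4 MUL src=r4,r2 held:FU  <A:3 Mu:0 Ld:1 B:1 rd:2 wr:1>
#5 MEM src=r0,r1 dispatched  <A:3 Mu:0 Ld:0 B:1 rd:0 wr:1>
#6 BR src=r3,r0 held:RD_PORT  <A:3 Mu:0 Ld:0 B:1 rd:0 wr:1>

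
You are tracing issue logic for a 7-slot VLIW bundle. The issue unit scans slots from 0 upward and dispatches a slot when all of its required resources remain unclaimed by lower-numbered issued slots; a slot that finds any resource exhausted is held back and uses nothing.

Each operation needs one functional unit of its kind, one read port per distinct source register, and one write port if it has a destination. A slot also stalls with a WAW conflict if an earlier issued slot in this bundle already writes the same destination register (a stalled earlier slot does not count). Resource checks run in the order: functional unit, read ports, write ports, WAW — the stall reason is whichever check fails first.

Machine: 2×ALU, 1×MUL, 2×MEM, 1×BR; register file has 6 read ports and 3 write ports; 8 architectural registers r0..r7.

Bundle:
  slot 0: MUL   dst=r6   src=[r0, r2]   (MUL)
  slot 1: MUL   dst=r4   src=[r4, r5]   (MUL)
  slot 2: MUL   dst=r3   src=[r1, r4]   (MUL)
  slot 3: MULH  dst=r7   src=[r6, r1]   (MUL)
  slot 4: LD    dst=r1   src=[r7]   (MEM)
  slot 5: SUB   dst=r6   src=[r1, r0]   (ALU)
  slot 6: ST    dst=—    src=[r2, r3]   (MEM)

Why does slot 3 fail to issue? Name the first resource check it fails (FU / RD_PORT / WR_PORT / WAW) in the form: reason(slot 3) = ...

slot 0 (MUL): ISSUE — free A2,Mu0,Ld2,B1 rp4 wp2
slot 1 (MUL): stall FU — free A2,Mu0,Ld2,B1 rp4 wp2
slot 2 (MUL): stall FU — free A2,Mu0,Ld2,B1 rp4 wp2
slot 3 (MUL): stall FU — free A2,Mu0,Ld2,B1 rp4 wp2
slot 4 (MEM): ISSUE — free A2,Mu0,Ld1,B1 rp3 wp1
slot 5 (ALU): stall WAW — free A2,Mu0,Ld1,B1 rp3 wp1
slot 6 (MEM): ISSUE — free A2,Mu0,Ld0,B1 rp1 wp1

reason(slot 3) = FU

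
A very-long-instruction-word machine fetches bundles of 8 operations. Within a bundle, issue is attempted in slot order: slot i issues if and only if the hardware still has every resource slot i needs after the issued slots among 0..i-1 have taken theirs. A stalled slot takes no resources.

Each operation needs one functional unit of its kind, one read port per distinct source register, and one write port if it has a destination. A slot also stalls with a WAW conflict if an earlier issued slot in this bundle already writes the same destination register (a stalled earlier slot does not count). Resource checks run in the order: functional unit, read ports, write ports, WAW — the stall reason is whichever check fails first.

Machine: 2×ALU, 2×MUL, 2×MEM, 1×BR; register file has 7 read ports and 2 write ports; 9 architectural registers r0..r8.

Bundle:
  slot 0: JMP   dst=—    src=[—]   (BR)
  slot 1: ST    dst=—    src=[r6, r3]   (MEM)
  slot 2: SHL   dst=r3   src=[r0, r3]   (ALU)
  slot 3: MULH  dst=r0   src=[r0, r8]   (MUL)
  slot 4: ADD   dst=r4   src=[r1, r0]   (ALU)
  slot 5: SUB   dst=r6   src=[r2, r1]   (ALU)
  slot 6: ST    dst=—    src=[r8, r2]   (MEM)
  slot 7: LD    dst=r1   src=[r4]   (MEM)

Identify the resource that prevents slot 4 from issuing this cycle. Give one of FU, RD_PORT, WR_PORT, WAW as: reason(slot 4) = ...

(0) want 1×BR +0rd +0wr — yes → AL2|MU2|ME2|BR0|rd7|wr2
(1) want 1×MEM +2rd +0wr — yes → AL2|MU2|ME1|BR0|rd5|wr2
(2) want 1×ALU +2rd +1wr — yes → AL1|MU2|ME1|BR0|rd3|wr1
(3) want 1×MUL +2rd +1wr — yes → AL1|MU1|ME1|BR0|rd1|wr0
(4) want 1×ALU +2rd +1wr — RD_PORT → AL1|MU1|ME1|BR0|rd1|wr0
(5) want 1×ALU +2rd +1wr — RD_PORT → AL1|MU1|ME1|BR0|rd1|wr0
(6) want 1×MEM +2rd +0wr — RD_PORT → AL1|MU1|ME1|BR0|rd1|wr0
(7) want 1×MEM +1rd +1wr — WR_PORT → AL1|MU1|ME1|BR0|rd1|wr0

reason(slot 4) = RD_PORT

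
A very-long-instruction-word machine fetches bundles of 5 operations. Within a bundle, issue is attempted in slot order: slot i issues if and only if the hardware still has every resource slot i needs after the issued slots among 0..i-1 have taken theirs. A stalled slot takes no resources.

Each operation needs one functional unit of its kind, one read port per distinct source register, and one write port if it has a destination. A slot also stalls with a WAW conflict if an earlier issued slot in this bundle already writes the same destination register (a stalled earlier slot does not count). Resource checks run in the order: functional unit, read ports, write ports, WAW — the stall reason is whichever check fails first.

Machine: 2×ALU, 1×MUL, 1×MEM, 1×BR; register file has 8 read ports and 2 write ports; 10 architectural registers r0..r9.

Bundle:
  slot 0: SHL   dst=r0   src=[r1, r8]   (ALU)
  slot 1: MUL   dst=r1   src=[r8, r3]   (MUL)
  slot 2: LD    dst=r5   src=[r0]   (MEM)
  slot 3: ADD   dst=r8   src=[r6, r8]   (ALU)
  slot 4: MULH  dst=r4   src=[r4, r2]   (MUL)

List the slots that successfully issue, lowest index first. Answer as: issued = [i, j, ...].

issued = [0, 1]

slot 0 (ALU): ISSUE — free A1,Mu1,Ld1,B1 rp6 wp1
slot 1 (MUL): ISSUE — free A1,Mu0,Ld1,B1 rp4 wp0
slot 2 (MEM): stall WR_PORT — free A1,Mu0,Ld1,B1 rp4 wp0
slot 3 (ALU): stall WR_PORT — free A1,Mu0,Ld1,B1 rp4 wp0
slot 4 (MUL): stall FU — free A1,Mu0,Ld1,B1 rp4 wp0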